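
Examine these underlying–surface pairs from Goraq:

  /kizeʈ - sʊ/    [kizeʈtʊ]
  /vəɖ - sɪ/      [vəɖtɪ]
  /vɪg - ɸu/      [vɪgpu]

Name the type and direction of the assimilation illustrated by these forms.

progressive manner assimilation

Underlying /s/ is realised as [t] next to /ʈ/; /ʈ/ itself does not change.
/s/ is a fricative while /ʈ/ is a stop; the output [t] is a stop, matching the trigger — so the feature that spreads is manner.
Place and voice are unchanged, so the assimilation is partial, not total.
Checking the remaining alternations: /s/ → [t] after /ɖ/ (fricative → stop, matching a stop); /ɸ/ → [p] after /g/ (fricative → stop, matching a stop) — only manner changes, and always toward the preceding segment.
Since the segment that changes follows the conditioning segment, the assimilation is progressive.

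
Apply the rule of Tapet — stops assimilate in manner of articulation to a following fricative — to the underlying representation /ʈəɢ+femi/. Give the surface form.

/ɢ/ is a voiced uvular stop. The following trigger /f/ is a fricative, so /ɢ/ must become a fricative as well.
The voiced uvular fricative is [ʁ], so /ɢ/ → [ʁ].

[ʈəʁfemi]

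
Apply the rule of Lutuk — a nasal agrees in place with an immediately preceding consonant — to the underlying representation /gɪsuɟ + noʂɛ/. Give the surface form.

The rule targets /n/ (voiced alveolar nasal), which sits after the trigger /ɟ/ (palatal).
The voiced palatal nasal is [ɲ], so /n/ → [ɲ].

[gɪsuɟɲoʂɛ]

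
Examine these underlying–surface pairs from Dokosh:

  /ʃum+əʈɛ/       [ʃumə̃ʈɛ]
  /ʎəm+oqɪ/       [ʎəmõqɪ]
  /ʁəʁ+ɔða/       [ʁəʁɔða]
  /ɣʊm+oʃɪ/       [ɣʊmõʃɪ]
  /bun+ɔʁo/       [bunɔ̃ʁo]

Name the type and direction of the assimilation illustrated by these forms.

The vowel /ə/ surfaces as nasalised [ə̃] next to the preceding nasal /m/ — it has acquired the [+nasal] feature of its neighbour.
Likewise in the remaining data: /o/ → [õ] after /m/; /ɔ/ → [ɔ̃] after /n/ — each time a vowel is nasalised next to a preceding nasal.
No change occurs in [ʁəʁɔða] because the vowel at the boundary is adjacent to an oral consonant, not a nasal (/ɔ/ next to /ʁ/).
Because the conditioning nasal is to the left of the vowel that changes, the process is progressive (perseverative).

progressive nasality assimilation (vowel nasalisation)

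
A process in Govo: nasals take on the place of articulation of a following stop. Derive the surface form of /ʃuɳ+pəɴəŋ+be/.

The rule targets /ɳ/ (voiced retroflex nasal), which sits before the trigger /p/ (bilabial).
The voiced bilabial nasal is [m], so /ɳ/ → [m].
At the second juncture, /ŋ/ likewise becomes [m] adjacent to /b/.

[ʃumpəɴəmbe]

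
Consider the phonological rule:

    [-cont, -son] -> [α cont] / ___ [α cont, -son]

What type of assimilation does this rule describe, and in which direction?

The shared variable α links the value of [cont] on the target to that of the neighbouring obstruent. [cont] distinguishes stops from fricatives — a manner-of-articulation feature — so this is manner assimilation.
The conditioning segment sits to the right of the focus bar, meaning the trigger follows the segment that changes — regressive assimilation.

regressive manner assimilation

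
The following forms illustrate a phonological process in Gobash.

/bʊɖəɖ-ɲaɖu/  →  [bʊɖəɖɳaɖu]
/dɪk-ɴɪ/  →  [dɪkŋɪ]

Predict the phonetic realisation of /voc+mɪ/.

The data show progressive place assimilation: /ɲ/ → [ɳ] after /ɖ/; /ɴ/ → [ŋ] after /k/. In each pair only place changes, matching the preceding consonant, while manner and voice stay constant.
The rule targets /m/ (voiced bilabial nasal), which sits after the trigger /c/ (palatal).
A voiced palatal nasal is [ɲ], so the surface segment is [ɲ].

[vocɲɪ]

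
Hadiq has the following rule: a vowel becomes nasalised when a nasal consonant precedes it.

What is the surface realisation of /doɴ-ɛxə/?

[doɴɛ̃xə]

/ɛ/ sits next to the nasal /ɴ/ and is therefore nasalised to [ɛ̃].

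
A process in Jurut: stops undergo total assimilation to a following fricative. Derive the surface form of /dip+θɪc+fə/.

[diθθɪffə]

/p/ is the segment targeted by the rule; it sits immediately before /θ/, so it assimilates completely and surfaces as [θ].
The same rule applies at the second boundary: /c/ → [f] next to /f/.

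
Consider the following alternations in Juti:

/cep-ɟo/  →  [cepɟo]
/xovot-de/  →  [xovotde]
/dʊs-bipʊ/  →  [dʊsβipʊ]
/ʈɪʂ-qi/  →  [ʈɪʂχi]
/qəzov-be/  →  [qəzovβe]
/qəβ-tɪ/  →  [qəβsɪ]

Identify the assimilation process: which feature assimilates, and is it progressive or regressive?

progressive manner assimilation

The segment that alternates is /b/, which surfaces as [β] when adjacent to /s/.
The change stop → fricative matches the manner of the preceding /s/, identifying this as manner assimilation.
Place and voice are unchanged, so the assimilation is partial, not total.
The other alternating forms pattern the same way: /q/ → [χ] after /ʂ/ (stop → fricative, matching a fricative); /b/ → [β] after /v/ (stop → fricative, matching a fricative); /t/ → [s] after /β/ (stop → fricative, matching a fricative) — only manner changes, and always toward the preceding segment.
Nothing changes in [cepɟo], [xovotde]: there the adjacent consonants already agree in manner (/ɟ/ and /p/ are both stops; /d/ and /t/ are both stops), so these forms are consistent with the same rule.
The trigger is the preceding segment, so the direction is progressive (perseverative).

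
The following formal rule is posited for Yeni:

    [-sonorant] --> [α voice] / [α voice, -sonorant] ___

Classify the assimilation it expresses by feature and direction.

progressive voicing assimilation

The rule copies [voice] from the environment onto the target, so the assimilating feature is voicing.
The conditioning segment sits to the left of the focus bar, meaning the trigger precedes the segment that changes — progressive assimilation.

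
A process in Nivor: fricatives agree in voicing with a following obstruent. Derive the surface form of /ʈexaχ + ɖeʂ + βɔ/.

[ʈexaʁɖeʐβɔ]

/χ/ is a voiceless uvular fricative. The following trigger /ɖ/ is voiced, so /χ/ must become voiced as well.
Changing only its voicing to voiced gives [ʁ] — the voiced uvular fricative.
The same rule applies at the second boundary: /ʂ/ → [ʐ] next to /β/.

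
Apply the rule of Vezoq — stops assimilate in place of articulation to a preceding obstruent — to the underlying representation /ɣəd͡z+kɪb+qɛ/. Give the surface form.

[ɣəd͡ztɪbpɛ]

The rule targets /k/ (voiceless velar stop), which sits after the trigger /d͡z/ (alveolar).
A voiceless alveolar stop is [t], so the surface segment is [t].
The same rule applies at the second boundary: /q/ → [p] next to /b/.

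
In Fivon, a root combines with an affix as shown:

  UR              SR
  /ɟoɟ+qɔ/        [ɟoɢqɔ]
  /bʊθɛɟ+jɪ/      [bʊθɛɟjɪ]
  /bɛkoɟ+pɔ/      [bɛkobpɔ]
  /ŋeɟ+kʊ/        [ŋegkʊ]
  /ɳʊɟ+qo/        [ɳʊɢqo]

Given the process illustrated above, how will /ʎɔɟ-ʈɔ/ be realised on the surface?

[ʎɔɖʈɔ]

The data show regressive place assimilation: /ɟ/ → [ɢ] before /q/; /ɟ/ → [b] before /p/; /ɟ/ → [g] before /k/. In each pair only place changes, matching the following consonant, while manner and voice stay constant.
No alternation appears in [bʊθɛɟjɪ]: there the adjacent consonants already agree in place (/ɟ/ and /j/ are both palatal), so this form is consistent with the same rule.
/ɟ/ is a voiced palatal stop. The following trigger /ʈ/ is retroflex, so /ɟ/ must become retroflex as well.
A voiced retroflex stop is [ɖ], so the surface segment is [ɖ].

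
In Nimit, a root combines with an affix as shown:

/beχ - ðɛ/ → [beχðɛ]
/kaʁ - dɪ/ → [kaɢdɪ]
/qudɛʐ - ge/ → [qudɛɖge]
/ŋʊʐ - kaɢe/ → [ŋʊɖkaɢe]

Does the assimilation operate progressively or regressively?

regressive

The segment that alternates is /ʁ/, which surfaces as [ɢ] when adjacent to /d/.
/ʁ/ is a fricative while /d/ is a stop; the output [ɢ] is a stop, matching the trigger — so the feature that spreads is manner.
Checking the remaining alternations: /ʐ/ → [ɖ] before /g/ (fricative → stop, matching a stop); /ʐ/ → [ɖ] before /k/ (fricative → stop, matching a stop) — only manner changes, and always toward the following segment.
No alternation appears in [beχðɛ]: there the adjacent consonants already agree in manner (/χ/ and /ð/ are both fricatives), so this form is consistent with the same rule.
The trigger is the following segment, so the direction is regressive (anticipatory).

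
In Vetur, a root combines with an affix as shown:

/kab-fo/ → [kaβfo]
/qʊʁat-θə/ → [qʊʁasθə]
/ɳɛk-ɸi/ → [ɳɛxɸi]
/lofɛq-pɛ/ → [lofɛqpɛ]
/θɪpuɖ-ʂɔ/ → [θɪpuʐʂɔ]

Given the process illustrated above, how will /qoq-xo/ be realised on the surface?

[qoχxo]

The data show regressive manner assimilation: /b/ → [β] before /f/; /t/ → [s] before /θ/; /k/ → [x] before /ɸ/; /ɖ/ → [ʐ] before /ʂ/. In each pair only manner changes, matching the following consonant, while place and voice stay constant.
Nothing changes in [lofɛqpɛ]: there the adjacent consonants already agree in manner (/q/ and /p/ are both stops), so this form is consistent with the same rule.
/q/ is a voiceless uvular stop. The following trigger /x/ is a fricative, so /q/ must become a fricative as well.
Changing only its manner to fricative gives [χ] — the voiceless uvular fricative.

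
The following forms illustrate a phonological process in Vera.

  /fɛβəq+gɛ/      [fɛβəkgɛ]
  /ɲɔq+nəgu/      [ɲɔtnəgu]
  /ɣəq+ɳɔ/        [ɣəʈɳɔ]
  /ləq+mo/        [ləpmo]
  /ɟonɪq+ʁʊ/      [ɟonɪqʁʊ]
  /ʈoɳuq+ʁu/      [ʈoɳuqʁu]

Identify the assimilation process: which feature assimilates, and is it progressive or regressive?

regressive place assimilation

Comparing underlying and surface forms, /q/ → [k] is the alternation; the neighbouring /g/ is constant.
/q/ is uvular while /g/ is velar; the output [k] is velar, matching the trigger — so the feature that spreads is place.
Manner and voice are unchanged, so the assimilation is partial, not total.
Checking the remaining alternations: /q/ → [t] before /n/ (uvular → alveolar, matching alveolar); /q/ → [ʈ] before /ɳ/ (uvular → retroflex, matching retroflex); /q/ → [p] before /m/ (uvular → bilabial, matching bilabial) — only place changes, and always toward the following segment.
No alternation appears in [ɟonɪqʁʊ], [ʈoɳuqʁu]: there the adjacent consonants already agree in place (/q/ and /ʁ/ are both uvular; /q/ and /ʁ/ are both uvular), so these forms are consistent with the same rule.
The trigger is the following segment, so the direction is regressive (anticipatory).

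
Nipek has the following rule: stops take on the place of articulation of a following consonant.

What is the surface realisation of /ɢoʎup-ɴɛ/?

[ɢoʎuqɴɛ]

/p/ is a voiceless bilabial stop. The following trigger /ɴ/ is uvular, so /p/ must become uvular as well.
A voiceless uvular stop is [q], so the surface segment is [q].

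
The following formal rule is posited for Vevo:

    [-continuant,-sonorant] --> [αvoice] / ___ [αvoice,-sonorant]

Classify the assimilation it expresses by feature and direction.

The shared variable α links the value of [voice] on the target to the same value on the neighbouring segment, so voicing is the feature that assimilates.
Since the environment is written after the underscore, the trigger follows the target; the direction is regressive.

regressive voicing assimilation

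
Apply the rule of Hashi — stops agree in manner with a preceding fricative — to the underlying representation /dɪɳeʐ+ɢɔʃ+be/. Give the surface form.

/ɢ/ is a voiced uvular stop. The preceding trigger /ʐ/ is a fricative, so /ɢ/ must become a fricative as well.
A voiced uvular fricative is [ʁ], so the surface segment is [ʁ].
At the second juncture, /b/ likewise becomes [β] adjacent to /ʃ/.

[dɪɳeʐʁɔʃβe]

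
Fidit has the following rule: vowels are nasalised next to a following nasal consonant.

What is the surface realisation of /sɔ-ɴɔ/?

The vowel /ɔ/ is adjacent to the following nasal /ɴ/, so it acquires [+nasal] and surfaces as [ɔ̃].

[sɔ̃ɴɔ]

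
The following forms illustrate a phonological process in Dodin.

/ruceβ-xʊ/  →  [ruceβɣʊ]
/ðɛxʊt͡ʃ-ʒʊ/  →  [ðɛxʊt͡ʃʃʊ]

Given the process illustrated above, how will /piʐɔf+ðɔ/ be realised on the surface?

[piʐɔfθɔ]

The data show progressive voicing assimilation: /x/ → [ɣ] after /β/; /ʒ/ → [ʃ] after /t͡ʃ/. In each pair only voicing changes, matching the preceding consonant, while place and manner stay constant.
The rule targets /ð/ (voiced dental fricative), which sits after the trigger /f/ (voiceless).
A voiceless dental fricative is [θ], so the surface segment is [θ].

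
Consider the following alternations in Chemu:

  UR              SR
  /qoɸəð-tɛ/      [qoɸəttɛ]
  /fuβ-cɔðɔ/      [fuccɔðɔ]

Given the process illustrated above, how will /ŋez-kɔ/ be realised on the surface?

The data show regressive total assimilation (/ð/ → [t] before /t/; /β/ → [c] before /c/): in every case the target segment becomes identical to its following neighbour, copying more than a single feature.
/z/ is the segment targeted by the rule; it sits immediately before /k/, so it assimilates completely and surfaces as [k].

[ŋekkɔ]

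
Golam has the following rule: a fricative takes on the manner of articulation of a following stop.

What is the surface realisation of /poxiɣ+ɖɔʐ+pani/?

[poxigɖɔɖpani]

/ɣ/ is a voiced velar fricative. The following trigger /ɖ/ is a stop, so /ɣ/ must become a stop as well.
A voiced velar stop is [g], so the surface segment is [g].
At the second juncture, /ʐ/ likewise becomes [ɖ] adjacent to /p/.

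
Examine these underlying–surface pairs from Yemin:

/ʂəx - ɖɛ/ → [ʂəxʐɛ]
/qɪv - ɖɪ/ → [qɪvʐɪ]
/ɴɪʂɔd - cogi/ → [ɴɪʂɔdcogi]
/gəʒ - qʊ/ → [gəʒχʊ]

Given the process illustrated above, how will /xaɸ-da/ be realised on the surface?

[xaɸza]

The data show progressive manner assimilation: /ɖ/ → [ʐ] after /x/; /ɖ/ → [ʐ] after /v/; /q/ → [χ] after /ʒ/. In each pair only manner changes, matching the preceding consonant, while place and voice stay constant.
No alternation appears in [ɴɪʂɔdcogi]: there the adjacent consonants already agree in manner (/c/ and /d/ are both stops), so this form is consistent with the same rule.
The rule targets /d/ (voiced alveolar stop), which sits after the trigger /ɸ/ (fricative).
A voiced alveolar fricative is [z], so the surface segment is [z].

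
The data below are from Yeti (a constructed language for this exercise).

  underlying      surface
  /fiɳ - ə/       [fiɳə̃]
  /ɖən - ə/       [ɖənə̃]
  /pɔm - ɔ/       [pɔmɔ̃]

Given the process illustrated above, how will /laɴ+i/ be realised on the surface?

The data show progressive nasality assimilation (vowel nasalisation): /ə/ → [ə̃] after /ɳ/; /ə/ → [ə̃] after /n/; /ɔ/ → [ɔ̃] after /m/ — a vowel is nasalised by an immediately preceding nasal consonant.
The vowel /i/ is adjacent to the preceding nasal /ɴ/, so it acquires [+nasal] and surfaces as [ĩ].

[laɴĩ]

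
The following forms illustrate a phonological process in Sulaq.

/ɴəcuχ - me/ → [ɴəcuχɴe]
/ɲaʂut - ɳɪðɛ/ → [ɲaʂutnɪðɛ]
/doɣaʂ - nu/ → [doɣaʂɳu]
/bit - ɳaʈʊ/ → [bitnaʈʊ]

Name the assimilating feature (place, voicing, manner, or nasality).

The segment that alternates is /m/, which surfaces as [ɴ] when adjacent to /χ/.
/m/ is bilabial while /χ/ is uvular; the output [ɴ] is uvular, matching the trigger — so the feature that spreads is place.
Checking the remaining alternations: /ɳ/ → [n] after /t/ (retroflex → alveolar, matching alveolar); /n/ → [ɳ] after /ʂ/ (alveolar → retroflex, matching retroflex) — only place changes, and always toward the preceding segment.

place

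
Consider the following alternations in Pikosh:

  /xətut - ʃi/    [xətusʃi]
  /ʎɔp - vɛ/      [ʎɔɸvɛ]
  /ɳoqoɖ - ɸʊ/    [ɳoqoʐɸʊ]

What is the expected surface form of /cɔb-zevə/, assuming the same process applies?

[cɔβzevə]

The data show regressive manner assimilation: /t/ → [s] before /ʃ/; /p/ → [ɸ] before /v/; /ɖ/ → [ʐ] before /ɸ/. In each pair only manner changes, matching the following consonant, while place and voice stay constant.
The rule targets /b/ (voiced bilabial stop), which sits before the trigger /z/ (fricative).
The voiced bilabial fricative is [β], so /b/ → [β].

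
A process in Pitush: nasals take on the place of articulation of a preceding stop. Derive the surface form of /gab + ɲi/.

The rule targets /ɲ/ (voiced palatal nasal), which sits after the trigger /b/ (bilabial).
Changing only its place to bilabial gives [m] — the voiced bilabial nasal.

[gabmi]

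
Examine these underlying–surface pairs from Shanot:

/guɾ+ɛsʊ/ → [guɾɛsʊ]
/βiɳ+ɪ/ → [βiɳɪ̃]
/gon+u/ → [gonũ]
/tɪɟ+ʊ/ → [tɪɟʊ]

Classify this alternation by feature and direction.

The vowel /ɪ/ surfaces as nasalised [ɪ̃] next to the preceding nasal /ɳ/ — it has acquired the [+nasal] feature of its neighbour.
The other form shows the same pattern: /u/ → [ũ] after /n/ — each time a vowel is nasalised next to a preceding nasal.
No change occurs in [guɾɛsʊ], [tɪɟʊ] because the vowel at the boundary is adjacent to an oral consonant, not a nasal (/ɛ/ next to /ɾ/; /ʊ/ next to /ɟ/).
Because the conditioning nasal is to the left of the vowel that changes, the process is progressive (perseverative).

progressive nasality assimilation (vowel nasalisation)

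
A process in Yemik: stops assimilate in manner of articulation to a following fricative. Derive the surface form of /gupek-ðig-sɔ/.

[gupexðiɣsɔ]

/k/ is a voiceless velar stop. The following trigger /ð/ is a fricative, so /k/ must become a fricative as well.
The voiceless velar fricative is [x], so /k/ → [x].
At the second juncture, /g/ likewise becomes [ɣ] adjacent to /s/.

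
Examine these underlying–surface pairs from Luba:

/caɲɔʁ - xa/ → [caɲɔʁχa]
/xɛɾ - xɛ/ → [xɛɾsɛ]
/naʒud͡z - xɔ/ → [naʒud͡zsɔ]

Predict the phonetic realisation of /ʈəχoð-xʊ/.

The data show progressive place assimilation: /x/ → [χ] after /ʁ/; /x/ → [s] after /ɾ/; /x/ → [s] after /d͡z/. In each pair only place changes, matching the preceding consonant, while manner and voice stay constant.
/x/ is a voiceless velar fricative. The preceding trigger /ð/ is dental, so /x/ must become dental as well.
The voiceless dental fricative is [θ], so /x/ → [θ].

[ʈəχoðθʊ]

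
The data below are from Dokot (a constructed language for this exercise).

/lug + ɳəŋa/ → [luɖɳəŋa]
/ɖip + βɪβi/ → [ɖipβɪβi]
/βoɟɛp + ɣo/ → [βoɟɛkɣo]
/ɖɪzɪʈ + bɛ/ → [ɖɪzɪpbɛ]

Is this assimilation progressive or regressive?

regressive

The segment that alternates is /g/, which surfaces as [ɖ] when adjacent to /ɳ/.
/g/ is velar while /ɳ/ is retroflex; the output [ɖ] is retroflex, matching the trigger — so the feature that spreads is place.
The other alternating forms pattern the same way: /p/ → [k] before /ɣ/ (bilabial → velar, matching velar); /ʈ/ → [p] before /b/ (retroflex → bilabial, matching bilabial) — only place changes, and always toward the following segment.
Nothing changes in [ɖipβɪβi]: there the adjacent consonants already agree in place (/p/ and /β/ are both bilabial), so this form is consistent with the same rule.
Since the segment that changes precedes the conditioning segment, the assimilation is regressive.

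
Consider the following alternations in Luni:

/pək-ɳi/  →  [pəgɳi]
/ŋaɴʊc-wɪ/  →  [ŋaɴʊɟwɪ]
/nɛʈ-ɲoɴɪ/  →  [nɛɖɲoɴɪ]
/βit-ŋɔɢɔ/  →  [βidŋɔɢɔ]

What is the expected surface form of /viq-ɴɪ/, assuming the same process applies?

[viɢɴɪ]

The data show regressive voicing assimilation: /k/ → [g] before /ɳ/; /c/ → [ɟ] before /w/; /ʈ/ → [ɖ] before /ɲ/; /t/ → [d] before /ŋ/. In each pair only voicing changes, matching the following consonant, while place and manner stay constant.
The rule targets /q/ (voiceless uvular stop), which sits before the trigger /ɴ/ (voiced).
A voiced uvular stop is [ɢ], so the surface segment is [ɢ].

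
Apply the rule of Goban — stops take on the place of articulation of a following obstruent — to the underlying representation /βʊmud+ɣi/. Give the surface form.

[βʊmugɣi]

/d/ is a voiced alveolar stop. The following trigger /ɣ/ is velar, so /d/ must become velar as well.
A voiced velar stop is [g], so the surface segment is [g].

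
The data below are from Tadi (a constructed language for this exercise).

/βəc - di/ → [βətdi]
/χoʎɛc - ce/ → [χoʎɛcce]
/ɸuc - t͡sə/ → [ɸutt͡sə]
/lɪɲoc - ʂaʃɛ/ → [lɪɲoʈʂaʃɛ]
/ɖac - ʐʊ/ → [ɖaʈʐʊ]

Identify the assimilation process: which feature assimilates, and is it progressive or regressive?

regressive place assimilation

The segment that alternates is /c/, which surfaces as [t] when adjacent to /d/.
/c/ is palatal while /d/ is alveolar; the output [t] is alveolar, matching the trigger — so the feature that spreads is place.
Manner and voice are unchanged, so the assimilation is partial, not total.
Checking the remaining alternations: /c/ → [t] before /t͡s/ (palatal → alveolar, matching alveolar); /c/ → [ʈ] before /ʂ/ (palatal → retroflex, matching retroflex); /c/ → [ʈ] before /ʐ/ (palatal → retroflex, matching retroflex) — only place changes, and always toward the following segment.
Nothing changes in [χoʎɛcce]: there the adjacent consonants already agree in place (/c/ and /c/ are both palatal), so this form is consistent with the same rule.
Since the segment that changes precedes the conditioning segment, the assimilation is regressive.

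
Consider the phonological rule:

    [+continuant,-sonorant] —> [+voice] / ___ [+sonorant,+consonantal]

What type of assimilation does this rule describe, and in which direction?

The structural change is [+voice], and the conditioning segment [+sonorant,+consonantal] (a sonorant consonant) is itself voiced, so the target comes to share the voicing of its neighbour — voicing assimilation.
The conditioning segment sits to the right of the focus bar, meaning the trigger follows the segment that changes — regressive assimilation.

regressive voicing assimilation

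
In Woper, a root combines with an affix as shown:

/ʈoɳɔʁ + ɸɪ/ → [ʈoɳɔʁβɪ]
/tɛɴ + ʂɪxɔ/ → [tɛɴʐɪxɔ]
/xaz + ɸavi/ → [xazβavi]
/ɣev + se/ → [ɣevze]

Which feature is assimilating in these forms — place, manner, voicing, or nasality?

Underlying /ɸ/ is realised as [β] next to /ʁ/; /ʁ/ itself does not change.
/ɸ/ is voiceless while /ʁ/ is voiced; the output [β] is voiced, matching the trigger — so the feature that spreads is voicing.
The other alternating forms pattern the same way: /ʂ/ → [ʐ] after /ɴ/ (voiceless → voiced, matching voiced); /ɸ/ → [β] after /z/ (voiceless → voiced, matching voiced); /s/ → [z] after /v/ (voiceless → voiced, matching voiced) — only voicing changes, and always toward the preceding segment.

voicing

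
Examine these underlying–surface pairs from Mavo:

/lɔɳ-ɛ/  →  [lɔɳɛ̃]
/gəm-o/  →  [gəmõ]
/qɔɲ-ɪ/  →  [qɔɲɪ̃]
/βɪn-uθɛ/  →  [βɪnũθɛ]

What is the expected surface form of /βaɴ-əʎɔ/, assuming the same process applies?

[βaɴə̃ʎɔ]

The data show progressive nasality assimilation (vowel nasalisation): /ɛ/ → [ɛ̃] after /ɳ/; /o/ → [õ] after /m/; /ɪ/ → [ɪ̃] after /ɲ/; /u/ → [ũ] after /n/ — a vowel is nasalised by an immediately preceding nasal consonant.
/ə/ sits next to the nasal /ɴ/ and is therefore nasalised to [ə̃].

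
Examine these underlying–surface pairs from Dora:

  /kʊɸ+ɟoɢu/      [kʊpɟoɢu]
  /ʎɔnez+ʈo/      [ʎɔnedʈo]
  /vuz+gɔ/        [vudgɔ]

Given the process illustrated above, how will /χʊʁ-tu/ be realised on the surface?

[χʊɢtu]

The data show regressive manner assimilation: /ɸ/ → [p] before /ɟ/; /z/ → [d] before /ʈ/; /z/ → [d] before /g/. In each pair only manner changes, matching the following consonant, while place and voice stay constant.
The rule targets /ʁ/ (voiced uvular fricative), which sits before the trigger /t/ (stop).
A voiced uvular stop is [ɢ], so the surface segment is [ɢ].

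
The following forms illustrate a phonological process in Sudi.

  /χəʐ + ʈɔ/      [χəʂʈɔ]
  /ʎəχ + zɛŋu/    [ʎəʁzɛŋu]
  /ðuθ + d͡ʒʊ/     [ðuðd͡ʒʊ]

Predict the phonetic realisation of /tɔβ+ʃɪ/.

[tɔɸʃɪ]

The data show regressive voicing assimilation: /ʐ/ → [ʂ] before /ʈ/; /χ/ → [ʁ] before /z/; /θ/ → [ð] before /d͡ʒ/. In each pair only voicing changes, matching the following consonant, while place and manner stay constant.
The rule targets /β/ (voiced bilabial fricative), which sits before the trigger /ʃ/ (voiceless).
A voiceless bilabial fricative is [ɸ], so the surface segment is [ɸ].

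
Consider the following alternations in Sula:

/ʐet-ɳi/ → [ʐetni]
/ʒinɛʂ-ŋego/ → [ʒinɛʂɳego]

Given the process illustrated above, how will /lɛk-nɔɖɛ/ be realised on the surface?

The data show progressive place assimilation: /ɳ/ → [n] after /t/; /ŋ/ → [ɳ] after /ʂ/. In each pair only place changes, matching the preceding consonant, while manner and voice stay constant.
/n/ is a voiced alveolar nasal. The preceding trigger /k/ is velar, so /n/ must become velar as well.
The voiced velar nasal is [ŋ], so /n/ → [ŋ].

[lɛkŋɔɖɛ]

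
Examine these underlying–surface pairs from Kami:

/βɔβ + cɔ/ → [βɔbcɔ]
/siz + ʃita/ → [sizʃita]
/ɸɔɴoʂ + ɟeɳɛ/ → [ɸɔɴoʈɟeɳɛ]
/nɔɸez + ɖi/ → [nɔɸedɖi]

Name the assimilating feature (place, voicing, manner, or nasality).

The segment that alternates is /β/, which surfaces as [b] when adjacent to /c/.
The change fricative → stop matches the manner of the following /c/, identifying this as manner assimilation.
The other alternating forms pattern the same way: /ʂ/ → [ʈ] before /ɟ/ (fricative → stop, matching a stop); /z/ → [d] before /ɖ/ (fricative → stop, matching a stop) — only manner changes, and always toward the following segment.
Nothing changes in [sizʃita]: there the adjacent consonants already agree in manner (/z/ and /ʃ/ are both fricatives), so this form is consistent with the same rule.

manner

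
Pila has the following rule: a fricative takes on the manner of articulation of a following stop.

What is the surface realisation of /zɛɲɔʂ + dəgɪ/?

[zɛɲɔʈdəgɪ]

/ʂ/ is a voiceless retroflex fricative. The following trigger /d/ is a stop, so /ʂ/ must become a stop as well.
Changing only its manner to stop gives [ʈ] — the voiceless retroflex stop.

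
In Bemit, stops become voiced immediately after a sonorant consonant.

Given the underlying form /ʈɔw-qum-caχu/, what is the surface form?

[ʈɔwɢumɟaχu]

The rule targets /q/ (voiceless uvular stop), which sits after the trigger /w/ (voiced).
The voiced uvular stop is [ɢ], so /q/ → [ɢ].
At the second juncture, /c/ likewise becomes [ɟ] adjacent to /m/.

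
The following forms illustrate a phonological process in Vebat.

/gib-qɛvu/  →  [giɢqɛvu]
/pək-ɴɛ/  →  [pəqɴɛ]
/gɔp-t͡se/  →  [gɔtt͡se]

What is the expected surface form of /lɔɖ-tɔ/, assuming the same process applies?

The data show regressive place assimilation: /b/ → [ɢ] before /q/; /k/ → [q] before /ɴ/; /p/ → [t] before /t͡s/. In each pair only place changes, matching the following consonant, while manner and voice stay constant.
/ɖ/ is a voiced retroflex stop. The following trigger /t/ is alveolar, so /ɖ/ must become alveolar as well.
Changing only its place to alveolar gives [d] — the voiced alveolar stop.

[lɔdtɔ]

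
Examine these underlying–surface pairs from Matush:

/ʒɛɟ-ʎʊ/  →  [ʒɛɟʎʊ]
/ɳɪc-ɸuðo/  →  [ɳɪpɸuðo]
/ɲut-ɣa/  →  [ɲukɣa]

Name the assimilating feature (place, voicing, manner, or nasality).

The segment that alternates is /c/, which surfaces as [p] when adjacent to /ɸ/.
The change palatal → bilabial matches the place of the following /ɸ/, identifying this as place assimilation.
The same holds elsewhere in the data: /t/ → [k] before /ɣ/ (alveolar → velar, matching velar) — only place changes, and always toward the following segment.
Nothing changes in [ʒɛɟʎʊ]: there the adjacent consonants already agree in place (/ɟ/ and /ʎ/ are both palatal), so this form is consistent with the same rule.

place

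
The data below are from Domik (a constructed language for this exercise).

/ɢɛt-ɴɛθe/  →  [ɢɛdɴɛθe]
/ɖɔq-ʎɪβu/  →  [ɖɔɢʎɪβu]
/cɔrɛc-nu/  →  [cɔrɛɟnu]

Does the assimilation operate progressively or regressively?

regressive

The segment that alternates is /t/, which surfaces as [d] when adjacent to /ɴ/.
The change voiceless → voiced matches the voicing of the following /ɴ/, identifying this as voicing assimilation.
The same holds elsewhere in the data: /q/ → [ɢ] before /ʎ/ (voiceless → voiced, matching voiced); /c/ → [ɟ] before /n/ (voiceless → voiced, matching voiced) — only voicing changes, and always toward the following segment.
Since the segment that changes precedes the conditioning segment, the assimilation is regressive.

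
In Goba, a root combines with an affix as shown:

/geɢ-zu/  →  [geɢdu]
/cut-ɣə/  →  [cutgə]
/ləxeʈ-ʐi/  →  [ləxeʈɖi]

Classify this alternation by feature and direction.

The segment that alternates is /z/, which surfaces as [d] when adjacent to /ɢ/.
The change fricative → stop matches the manner of the preceding /ɢ/, identifying this as manner assimilation.
Place and voice are unchanged, so the assimilation is partial, not total.
The other alternating forms pattern the same way: /ɣ/ → [g] after /t/ (fricative → stop, matching a stop); /ʐ/ → [ɖ] after /ʈ/ (fricative → stop, matching a stop) — only manner changes, and always toward the preceding segment.
Since the segment that changes follows the conditioning segment, the assimilation is progressive.

progressive manner assimilation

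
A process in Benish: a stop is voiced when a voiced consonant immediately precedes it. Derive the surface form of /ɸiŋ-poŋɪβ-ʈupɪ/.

The rule targets /p/ (voiceless bilabial stop), which sits after the trigger /ŋ/ (voiced).
The voiced bilabial stop is [b], so /p/ → [b].
At the second juncture, /ʈ/ likewise becomes [ɖ] adjacent to /β/.

[ɸiŋboŋɪβɖupɪ]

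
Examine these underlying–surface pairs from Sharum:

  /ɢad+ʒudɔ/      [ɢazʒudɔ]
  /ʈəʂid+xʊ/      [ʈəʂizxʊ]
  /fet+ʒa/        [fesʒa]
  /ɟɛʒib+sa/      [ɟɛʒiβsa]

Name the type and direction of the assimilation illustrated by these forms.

Underlying /d/ is realised as [z] next to /ʒ/; /ʒ/ itself does not change.
The change stop → fricative matches the manner of the following /ʒ/, identifying this as manner assimilation.
Place and voice are unchanged, so the assimilation is partial, not total.
Checking the remaining alternations: /d/ → [z] before /x/ (stop → fricative, matching a fricative); /t/ → [s] before /ʒ/ (stop → fricative, matching a fricative); /b/ → [β] before /s/ (stop → fricative, matching a fricative) — only manner changes, and always toward the following segment.
The trigger is the following segment, so the direction is regressive (anticipatory).

regressive manner assimilation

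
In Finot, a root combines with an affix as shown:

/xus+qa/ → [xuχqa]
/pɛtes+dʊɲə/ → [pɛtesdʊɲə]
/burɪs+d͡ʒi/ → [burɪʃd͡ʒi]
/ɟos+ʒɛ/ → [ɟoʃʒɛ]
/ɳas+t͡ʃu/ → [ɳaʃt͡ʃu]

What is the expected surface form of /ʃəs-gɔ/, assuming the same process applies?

[ʃəxgɔ]

The data show regressive place assimilation: /s/ → [χ] before /q/; /s/ → [ʃ] before /d͡ʒ/; /s/ → [ʃ] before /ʒ/; /s/ → [ʃ] before /t͡ʃ/. In each pair only place changes, matching the following consonant, while manner and voice stay constant.
Nothing changes in [pɛtesdʊɲə]: there the adjacent consonants already agree in place (/s/ and /d/ are both alveolar), so this form is consistent with the same rule.
/s/ is a voiceless alveolar fricative. The following trigger /g/ is velar, so /s/ must become velar as well.
Changing only its place to velar gives [x] — the voiceless velar fricative.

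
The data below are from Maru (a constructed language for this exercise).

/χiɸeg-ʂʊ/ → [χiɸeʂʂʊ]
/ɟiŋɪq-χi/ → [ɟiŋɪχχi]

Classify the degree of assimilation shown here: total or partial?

Comparing underlying and surface forms, /g/ → [ʂ] is the alternation; the neighbouring /ʂ/ is constant.
The output [ʂ] is identical to the trigger /ʂ/ — every feature (place, manner, voicing) has been copied — so this is total assimilation.
The other form behaves the same way: /q/ → [χ] before /χ/ — in each case the output is a copy of the following consonant.

total assimilation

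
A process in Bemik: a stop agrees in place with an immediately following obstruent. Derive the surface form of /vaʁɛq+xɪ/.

The rule targets /q/ (voiceless uvular stop), which sits before the trigger /x/ (velar).
The voiceless velar stop is [k], so /q/ → [k].

[vaʁɛkxɪ]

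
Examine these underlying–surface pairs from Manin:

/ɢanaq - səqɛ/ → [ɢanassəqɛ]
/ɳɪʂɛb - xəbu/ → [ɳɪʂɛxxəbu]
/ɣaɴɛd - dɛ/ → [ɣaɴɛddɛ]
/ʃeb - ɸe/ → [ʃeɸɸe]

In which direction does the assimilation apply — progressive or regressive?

regressive

The segment that alternates is /q/, which surfaces as [s] when adjacent to /s/.
The output [s] is identical to the trigger /s/ — every feature (place, manner, voicing) has been copied — so this is total assimilation.
The other forms behave the same way: /b/ → [x] before /x/; /b/ → [ɸ] before /ɸ/ — in each case the output is a copy of the following consonant.
In [ɣaɴɛddɛ] the two consonants at the boundary are already identical (/d/ + /d/), so the rule applies vacuously and nothing changes.
The trigger is the following segment, so the direction is regressive (anticipatory).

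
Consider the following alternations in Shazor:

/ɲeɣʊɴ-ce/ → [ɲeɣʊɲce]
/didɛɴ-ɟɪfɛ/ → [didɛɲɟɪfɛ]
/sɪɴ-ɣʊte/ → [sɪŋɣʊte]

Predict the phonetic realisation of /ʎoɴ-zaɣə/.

[ʎonzaɣə]

The data show regressive place assimilation: /ɴ/ → [ɲ] before /c/; /ɴ/ → [ɲ] before /ɟ/; /ɴ/ → [ŋ] before /ɣ/. In each pair only place changes, matching the following consonant, while manner and voice stay constant.
The rule targets /ɴ/ (voiced uvular nasal), which sits before the trigger /z/ (alveolar).
Changing only its place to alveolar gives [n] — the voiced alveolar nasal.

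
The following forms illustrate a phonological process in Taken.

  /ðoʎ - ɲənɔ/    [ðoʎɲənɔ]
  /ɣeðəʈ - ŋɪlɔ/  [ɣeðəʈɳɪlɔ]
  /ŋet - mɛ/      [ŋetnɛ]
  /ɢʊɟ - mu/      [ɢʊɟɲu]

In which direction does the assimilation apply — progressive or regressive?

progressive

The segment that alternates is /ŋ/, which surfaces as [ɳ] when adjacent to /ʈ/.
The change velar → retroflex matches the place of the preceding /ʈ/, identifying this as place assimilation.
The other alternating forms pattern the same way: /m/ → [n] after /t/ (bilabial → alveolar, matching alveolar); /m/ → [ɲ] after /ɟ/ (bilabial → palatal, matching palatal) — only place changes, and always toward the preceding segment.
Nothing changes in [ðoʎɲənɔ]: there the adjacent consonants already agree in place (/ɲ/ and /ʎ/ are both palatal), so this form is consistent with the same rule.
The trigger is the preceding segment, so the direction is progressive (perseverative).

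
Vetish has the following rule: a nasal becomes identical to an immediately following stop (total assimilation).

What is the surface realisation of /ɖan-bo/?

/n/ is the segment targeted by the rule; it sits immediately before /b/, so it assimilates completely and surfaces as [b].

[ɖabbo]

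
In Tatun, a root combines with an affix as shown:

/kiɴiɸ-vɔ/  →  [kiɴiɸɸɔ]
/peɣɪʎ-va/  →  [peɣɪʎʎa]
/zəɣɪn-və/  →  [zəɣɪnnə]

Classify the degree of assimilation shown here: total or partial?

The segment that alternates is /v/, which surfaces as [ɸ] when adjacent to /ɸ/.
The output [ɸ] is identical to the trigger /ɸ/ — every feature (place, manner, voicing) has been copied — so this is total assimilation.
The remaining alternations confirm this: /v/ → [ʎ] after /ʎ/; /v/ → [n] after /n/ — in each case the output is a copy of the preceding consonant.

total assimilation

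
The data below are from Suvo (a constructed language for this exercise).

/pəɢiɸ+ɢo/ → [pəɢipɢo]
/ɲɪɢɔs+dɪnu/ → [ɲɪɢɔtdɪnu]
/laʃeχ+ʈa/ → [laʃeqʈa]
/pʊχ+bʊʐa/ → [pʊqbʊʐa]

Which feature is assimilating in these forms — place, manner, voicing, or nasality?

manner

The segment that alternates is /ɸ/, which surfaces as [p] when adjacent to /ɢ/.
The change fricative → stop matches the manner of the following /ɢ/, identifying this as manner assimilation.
Checking the remaining alternations: /s/ → [t] before /d/ (fricative → stop, matching a stop); /χ/ → [q] before /ʈ/ (fricative → stop, matching a stop); /χ/ → [q] before /b/ (fricative → stop, matching a stop) — only manner changes, and always toward the following segment.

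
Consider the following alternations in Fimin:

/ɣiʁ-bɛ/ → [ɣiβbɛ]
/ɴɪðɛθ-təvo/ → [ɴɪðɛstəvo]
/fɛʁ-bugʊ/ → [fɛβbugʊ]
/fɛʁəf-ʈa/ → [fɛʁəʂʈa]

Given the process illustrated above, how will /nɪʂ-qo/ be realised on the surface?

The data show regressive place assimilation: /ʁ/ → [β] before /b/; /θ/ → [s] before /t/; /f/ → [ʂ] before /ʈ/. In each pair only place changes, matching the following consonant, while manner and voice stay constant.
The rule targets /ʂ/ (voiceless retroflex fricative), which sits before the trigger /q/ (uvular).
The voiceless uvular fricative is [χ], so /ʂ/ → [χ].

[nɪχqo]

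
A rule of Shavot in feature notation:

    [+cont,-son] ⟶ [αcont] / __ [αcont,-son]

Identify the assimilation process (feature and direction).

regressive manner assimilation

The rule copies [cont] (continuancy) from the environment onto the target fricatives; since [±cont] encodes the stop/fricative manner contrast, the assimilating dimension is manner.
The conditioning segment sits to the right of the focus bar, meaning the trigger follows the segment that changes — regressive assimilation.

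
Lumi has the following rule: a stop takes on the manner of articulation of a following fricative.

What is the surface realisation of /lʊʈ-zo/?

/ʈ/ is a voiceless retroflex stop. The following trigger /z/ is a fricative, so /ʈ/ must become a fricative as well.
A voiceless retroflex fricative is [ʂ], so the surface segment is [ʂ].

[lʊʂzo]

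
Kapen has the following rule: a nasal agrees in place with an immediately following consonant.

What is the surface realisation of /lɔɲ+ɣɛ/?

[lɔŋɣɛ]

The rule targets /ɲ/ (voiced palatal nasal), which sits before the trigger /ɣ/ (velar).
A voiced velar nasal is [ŋ], so the surface segment is [ŋ].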